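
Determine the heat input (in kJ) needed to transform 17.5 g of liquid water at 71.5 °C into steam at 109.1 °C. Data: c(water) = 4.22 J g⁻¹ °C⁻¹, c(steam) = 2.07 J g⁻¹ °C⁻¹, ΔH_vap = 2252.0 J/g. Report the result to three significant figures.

q1 (heat water 71.5→100.0 °C): 17.5 × 4.22 × 28.5 = 2105 J
q2 (vaporize at 100 °C): 17.5 × 2252.0 = 39410 J
q3 (heat steam 100.0→109.1 °C): 17.5 × 2.07 × 9.1 = 330 J
Total: 2105 + 39410 + 330 = 41845 J = 41.8 kJ

q = 41.8 kJ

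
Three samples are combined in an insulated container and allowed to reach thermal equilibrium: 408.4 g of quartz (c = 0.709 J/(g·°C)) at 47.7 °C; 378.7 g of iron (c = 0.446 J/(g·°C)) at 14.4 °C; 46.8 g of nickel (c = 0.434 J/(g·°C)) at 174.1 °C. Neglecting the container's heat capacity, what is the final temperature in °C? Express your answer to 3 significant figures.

T_f = 41.3 °C

Σ mᵢcᵢ(T − Tᵢ) = 0  ⇒  T = Σ mᵢcᵢTᵢ / Σ mᵢcᵢ
Σ mᵢcᵢ = 408.4×0.709 + 378.7×0.446 + 46.8×0.434 = 478.7670
Σ mᵢcᵢTᵢ = 289.5556×47.7 + 168.9002×14.4 + 20.3112×174.1 = 19780
T = 19780 / 478.7670 = 41.31 °C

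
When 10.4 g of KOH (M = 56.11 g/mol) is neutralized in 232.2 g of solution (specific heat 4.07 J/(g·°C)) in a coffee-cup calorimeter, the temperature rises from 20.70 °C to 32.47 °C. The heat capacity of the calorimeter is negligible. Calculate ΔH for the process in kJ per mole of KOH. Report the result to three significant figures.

|ΔT| = |32.47 − 20.70| = 11.77 °C
|q_surr| = (232.2 × 4.07) × 11.77 = 945.054 × 11.77 = 11120 J
n(KOH) = 10.4 / 56.11 = 0.1854 mol
Temperature rose, so q_rxn = −|q_surr| = -11.12 kJ
ΔH = q_rxn / n = -59.98 kJ/mol

ΔH = -60.0 kJ/mol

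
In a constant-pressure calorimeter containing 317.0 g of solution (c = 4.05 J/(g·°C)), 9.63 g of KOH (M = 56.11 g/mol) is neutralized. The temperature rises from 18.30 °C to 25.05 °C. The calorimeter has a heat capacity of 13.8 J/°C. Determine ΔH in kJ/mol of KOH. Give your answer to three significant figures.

ΔH = -51.0 kJ/mol

|ΔT| = |25.05 − 18.30| = 6.75 °C
|q_surr| = (317.0 × 4.05 + 13.8) × 6.75 = 1297.65 × 6.75 = 8759 J
n(KOH) = 9.63 / 56.11 = 0.1716 mol
Temperature rose, so q_rxn = −|q_surr| = -8.759 kJ
ΔH = q_rxn / n = -51.04 kJ/mol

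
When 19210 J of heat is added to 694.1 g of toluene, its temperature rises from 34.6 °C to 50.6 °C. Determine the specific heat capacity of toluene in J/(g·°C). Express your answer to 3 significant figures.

c = q / (m ΔT) = 19210 / (694.1 × 16.0)
c = 19210 / 11105.6 = 1.73 J/(g·°C)

c = 1.73 J/(g·°C)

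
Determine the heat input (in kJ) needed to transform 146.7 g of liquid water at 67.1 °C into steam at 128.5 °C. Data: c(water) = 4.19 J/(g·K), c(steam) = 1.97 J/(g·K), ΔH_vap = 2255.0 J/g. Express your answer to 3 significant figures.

q1 (heat water 67.1→100.0 °C): 146.7 × 4.19 × 32.9 = 20223 J
q2 (vaporize at 100 °C): 146.7 × 2255.0 = 330809 J
q3 (heat steam 100.0→128.5 °C): 146.7 × 1.97 × 28.5 = 8236 J
Total: 20223 + 330809 + 8236 = 359268 J = 359 kJ

q = 359 kJ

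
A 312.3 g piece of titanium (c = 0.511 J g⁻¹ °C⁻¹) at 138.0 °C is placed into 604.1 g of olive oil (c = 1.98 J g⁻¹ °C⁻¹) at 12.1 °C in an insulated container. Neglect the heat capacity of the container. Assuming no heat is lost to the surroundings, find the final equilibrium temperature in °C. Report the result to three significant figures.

Heat lost by titanium = heat gained by olive oil.
(312.3)(0.511)(138.0 − T) = (604.1)(1.98)(T − 12.1)
159.5853 (138.0 − T) = 1196.118 (T − 12.1)
22023 − 159.5853 T = 1196.118 T − 14473
36496 = 1355.7033 T
T = 26.92 °C

T_f = 26.9 °C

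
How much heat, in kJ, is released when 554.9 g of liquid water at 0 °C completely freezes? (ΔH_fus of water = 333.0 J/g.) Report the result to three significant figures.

q = m × ΔH_fus = 554.9 × 333.0 = 184800 J = 185 kJ

q = 185 kJ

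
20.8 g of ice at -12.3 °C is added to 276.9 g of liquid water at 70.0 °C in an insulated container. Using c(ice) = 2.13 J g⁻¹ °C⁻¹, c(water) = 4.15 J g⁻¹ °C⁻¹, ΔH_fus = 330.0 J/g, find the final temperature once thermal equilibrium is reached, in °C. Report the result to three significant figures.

T_f = 59.1 °C

Heat to bring ice to 0 °C and melt it: q₁ = 20.8×2.13×12.3 + 20.8×330.0 = 7408.9 J
Heat the water can supply cooling to 0 °C: 276.9×4.15×70.0 = 80439.5 J > q₁, so all ice melts.
Energy balance: 276.9×4.15×(70.0 − T) = 7408.9 + 20.8×4.15×(T − 0)
1149.135(70.0 − T) = 7408.9 + 86.32 T
80439.5 − 7408.9 = 1235.455 T
T = 73030.6 / 1235.455 = 59.11 °C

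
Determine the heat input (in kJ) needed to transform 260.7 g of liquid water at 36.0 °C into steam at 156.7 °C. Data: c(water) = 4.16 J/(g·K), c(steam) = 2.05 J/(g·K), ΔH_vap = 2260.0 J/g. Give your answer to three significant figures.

q1 (heat water 36.0→100.0 °C): 260.7 × 4.16 × 64.0 = 69409 J
q2 (vaporize at 100 °C): 260.7 × 2260.0 = 589182 J
q3 (heat steam 100.0→156.7 °C): 260.7 × 2.05 × 56.7 = 30302 J
Total: 69409 + 589182 + 30302 = 688893 J = 689 kJ

q = 689 kJ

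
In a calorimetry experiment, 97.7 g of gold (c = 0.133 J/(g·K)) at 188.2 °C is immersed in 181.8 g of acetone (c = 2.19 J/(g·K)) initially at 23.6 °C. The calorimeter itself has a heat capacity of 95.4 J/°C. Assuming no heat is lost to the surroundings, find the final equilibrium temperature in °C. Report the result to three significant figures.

Heat lost by gold = heat gained by acetone + calorimeter.
(97.7)(0.133)(188.2 − T) = [(181.8)(2.19) + 95.4](T − 23.6)
12.9941 (188.2 − T) = 493.542 (T − 23.6)
2445.5 − 12.9941 T = 493.542 T − 11648
14093.5 = 506.5361 T
T = 27.82 °C

T_f = 27.8 °C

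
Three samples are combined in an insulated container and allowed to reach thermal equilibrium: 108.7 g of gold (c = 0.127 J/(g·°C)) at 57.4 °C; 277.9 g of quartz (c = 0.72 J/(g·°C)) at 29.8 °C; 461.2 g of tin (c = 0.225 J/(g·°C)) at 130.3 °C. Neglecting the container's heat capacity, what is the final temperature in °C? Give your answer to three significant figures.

Σ mᵢcᵢ(T − Tᵢ) = 0  ⇒  T = Σ mᵢcᵢTᵢ / Σ mᵢcᵢ
Σ mᵢcᵢ = 108.7×0.127 + 277.9×0.72 + 461.2×0.225 = 317.6629
Σ mᵢcᵢTᵢ = 13.8049×57.4 + 200.088×29.8 + 103.77×130.3 = 20276
T = 20276 / 317.6629 = 63.83 °C

T_f = 63.8 °C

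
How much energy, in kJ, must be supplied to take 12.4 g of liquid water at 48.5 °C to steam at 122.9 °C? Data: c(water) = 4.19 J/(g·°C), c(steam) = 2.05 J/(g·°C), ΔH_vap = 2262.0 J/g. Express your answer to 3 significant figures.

q1 (heat water 48.5→100.0 °C): 12.4 × 4.19 × 51.5 = 2676 J
q2 (vaporize at 100 °C): 12.4 × 2262.0 = 28049 J
q3 (heat steam 100.0→122.9 °C): 12.4 × 2.05 × 22.9 = 582 J
Total: 2676 + 28049 + 582 = 31307 J = 31.3 kJ

q = 31.3 kJ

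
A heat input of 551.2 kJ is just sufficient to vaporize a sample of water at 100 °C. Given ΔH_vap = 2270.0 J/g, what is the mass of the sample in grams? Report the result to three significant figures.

m = 243 g

m = q / ΔH_vap = 551200 J / 2270.0 J/g = 243 g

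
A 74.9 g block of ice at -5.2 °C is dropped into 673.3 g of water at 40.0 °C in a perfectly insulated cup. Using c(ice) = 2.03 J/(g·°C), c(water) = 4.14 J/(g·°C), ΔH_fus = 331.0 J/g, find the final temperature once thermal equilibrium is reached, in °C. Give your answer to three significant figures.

T_f = 27.7 °C

Heat to bring ice to 0 °C and melt it: q₁ = 74.9×2.03×5.2 + 74.9×331.0 = 25583 J
Heat the water can supply cooling to 0 °C: 673.3×4.14×40.0 = 111498 J > q₁, so all ice melts.
Energy balance: 673.3×4.14×(40.0 − T) = 25583 + 74.9×4.14×(T − 0)
2787.462(40.0 − T) = 25583 + 310.086 T
111498 − 25583 = 3097.548 T
T = 85915 / 3097.548 = 27.74 °C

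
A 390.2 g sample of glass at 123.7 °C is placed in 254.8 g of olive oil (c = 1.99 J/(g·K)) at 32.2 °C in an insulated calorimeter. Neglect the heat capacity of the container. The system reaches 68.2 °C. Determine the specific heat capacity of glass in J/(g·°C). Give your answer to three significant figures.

q_gained = (254.8 × 1.99) × (68.2 − 32.2) = 18250 J
q_lost = 390.2 × c × (123.7 − 68.2) = 21656.1 c
Set equal: c = 18250 / 21656.1 = 0.843 J/(g·°C)

c = 0.843 J/(g·°C)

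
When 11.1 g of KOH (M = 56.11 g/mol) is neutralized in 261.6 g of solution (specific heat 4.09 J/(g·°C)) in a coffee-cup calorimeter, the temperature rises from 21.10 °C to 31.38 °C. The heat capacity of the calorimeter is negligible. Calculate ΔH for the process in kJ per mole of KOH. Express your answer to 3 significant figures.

ΔH = -55.6 kJ/mol

|ΔT| = |31.38 − 21.10| = 10.28 °C
|q_surr| = (261.6 × 4.09) × 10.28 = 1069.944 × 10.28 = 11000 J
n(KOH) = 11.1 / 56.11 = 0.1978 mol
Temperature rose, so q_rxn = −|q_surr| = -11.00 kJ
ΔH = q_rxn / n = -55.61 kJ/mol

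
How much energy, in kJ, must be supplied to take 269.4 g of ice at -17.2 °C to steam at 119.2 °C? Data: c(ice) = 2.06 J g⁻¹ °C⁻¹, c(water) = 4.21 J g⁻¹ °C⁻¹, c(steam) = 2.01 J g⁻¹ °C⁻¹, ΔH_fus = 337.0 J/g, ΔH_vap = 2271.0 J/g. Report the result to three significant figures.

q1 (heat ice -17.2→0.0 °C): 269.4 × 2.06 × 17.2 = 9545 J
q2 (melt at 0 °C): 269.4 × 337.0 = 90788 J
q3 (heat water 0.0→100.0 °C): 269.4 × 4.21 × 100.0 = 113417 J
q4 (vaporize at 100 °C): 269.4 × 2271.0 = 611807 J
q5 (heat steam 100.0→119.2 °C): 269.4 × 2.01 × 19.2 = 10397 J
Total: 9545 + 90788 + 113417 + 611807 + 10397 = 835954 J = 836 kJ

q = 836 kJ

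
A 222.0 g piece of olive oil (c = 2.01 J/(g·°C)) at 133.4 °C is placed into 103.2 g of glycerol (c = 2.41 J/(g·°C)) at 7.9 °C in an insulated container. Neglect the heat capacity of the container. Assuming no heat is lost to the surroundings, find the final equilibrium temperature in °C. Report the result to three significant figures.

T_f = 88.5 °C

Heat lost by olive oil = heat gained by glycerol.
(222.0)(2.01)(133.4 − T) = (103.2)(2.41)(T − 7.9)
446.22 (133.4 − T) = 248.712 (T − 7.9)
59526 − 446.22 T = 248.712 T − 1964.8
61490.8 = 694.932 T
T = 88.48 °C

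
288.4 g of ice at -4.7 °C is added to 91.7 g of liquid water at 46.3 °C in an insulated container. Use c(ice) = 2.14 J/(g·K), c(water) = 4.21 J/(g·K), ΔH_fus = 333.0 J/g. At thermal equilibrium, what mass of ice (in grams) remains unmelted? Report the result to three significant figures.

m_ice remaining = 243 g

Heat to warm all ice to 0 °C: 288.4×2.14×4.7 = 2900.7 J
Heat released by water cooling to 0 °C: 91.7×4.21×46.3 = 17874 J
17874 J < 2900.7 + 288.4×333.0 = 98937.9 J, so not all ice melts; final T = 0 °C.
Heat left for melting: 17874 − 2900.7 = 14973.3 J
Mass melted = 14973.3 / 333.0 = 44.96 g
Ice remaining = 288.4 − 44.96 = 243.44 g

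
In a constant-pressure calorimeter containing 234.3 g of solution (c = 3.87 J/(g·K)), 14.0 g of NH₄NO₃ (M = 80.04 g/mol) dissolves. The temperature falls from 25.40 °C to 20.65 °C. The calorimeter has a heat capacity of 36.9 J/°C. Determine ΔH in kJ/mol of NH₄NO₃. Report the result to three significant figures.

|ΔT| = |20.65 − 25.40| = 4.75 °C
|q_surr| = (234.3 × 3.87 + 36.9) × 4.75 = 943.641 × 4.75 = 4482 J
n(NH₄NO₃) = 14.0 / 80.04 = 0.1749 mol
Temperature fell, so q_rxn = +|q_surr| = 4.482 kJ
ΔH = q_rxn / n = 25.63 kJ/mol

ΔH = 25.6 kJ/mol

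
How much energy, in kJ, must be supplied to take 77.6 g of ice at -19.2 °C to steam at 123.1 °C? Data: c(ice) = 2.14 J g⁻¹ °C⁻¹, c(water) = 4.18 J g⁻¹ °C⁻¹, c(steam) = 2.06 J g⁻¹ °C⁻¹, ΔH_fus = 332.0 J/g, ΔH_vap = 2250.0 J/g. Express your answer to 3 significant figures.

q = 240 kJ

q1 (heat ice -19.2→0.0 °C): 77.6 × 2.14 × 19.2 = 3188 J
q2 (melt at 0 °C): 77.6 × 332.0 = 25763 J
q3 (heat water 0.0→100.0 °C): 77.6 × 4.18 × 100.0 = 32437 J
q4 (vaporize at 100 °C): 77.6 × 2250.0 = 174600 J
q5 (heat steam 100.0→123.1 °C): 77.6 × 2.06 × 23.1 = 3693 J
Total: 3188 + 25763 + 32437 + 174600 + 3693 = 239681 J = 240 kJ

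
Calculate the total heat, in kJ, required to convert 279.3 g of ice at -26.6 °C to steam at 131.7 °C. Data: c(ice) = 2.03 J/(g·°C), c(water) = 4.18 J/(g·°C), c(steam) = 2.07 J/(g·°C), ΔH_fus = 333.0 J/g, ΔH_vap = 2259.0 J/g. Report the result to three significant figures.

q1 (heat ice -26.6→0.0 °C): 279.3 × 2.03 × 26.6 = 15082 J
q2 (melt at 0 °C): 279.3 × 333.0 = 93007 J
q3 (heat water 0.0→100.0 °C): 279.3 × 4.18 × 100.0 = 116747 J
q4 (vaporize at 100 °C): 279.3 × 2259.0 = 630939 J
q5 (heat steam 100.0→131.7 °C): 279.3 × 2.07 × 31.7 = 18327 J
Total: 15082 + 93007 + 116747 + 630939 + 18327 = 874102 J = 874 kJ

q = 874 kJ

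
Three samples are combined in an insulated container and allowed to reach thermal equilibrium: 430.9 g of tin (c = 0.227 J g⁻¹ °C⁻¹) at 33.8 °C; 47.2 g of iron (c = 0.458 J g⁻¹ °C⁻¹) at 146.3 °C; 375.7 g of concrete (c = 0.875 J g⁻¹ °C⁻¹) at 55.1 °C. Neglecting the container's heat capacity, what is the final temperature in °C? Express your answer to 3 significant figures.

Σ mᵢcᵢ(T − Tᵢ) = 0  ⇒  T = Σ mᵢcᵢTᵢ / Σ mᵢcᵢ
Σ mᵢcᵢ = 430.9×0.227 + 47.2×0.458 + 375.7×0.875 = 448.1694
Σ mᵢcᵢTᵢ = 97.8143×33.8 + 21.6176×146.3 + 328.7375×55.1 = 24582.2
T = 24582.2 / 448.1694 = 54.85 °C

T_f = 54.9 °C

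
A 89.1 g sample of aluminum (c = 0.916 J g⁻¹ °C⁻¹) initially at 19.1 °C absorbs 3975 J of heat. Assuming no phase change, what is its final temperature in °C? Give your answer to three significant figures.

ΔT = q / (m c) = 3975 / (89.1 × 0.916) = 48.70 °C
T_f = 19.1 + 48.70 = 67.80 °C

T_f = 67.8 °C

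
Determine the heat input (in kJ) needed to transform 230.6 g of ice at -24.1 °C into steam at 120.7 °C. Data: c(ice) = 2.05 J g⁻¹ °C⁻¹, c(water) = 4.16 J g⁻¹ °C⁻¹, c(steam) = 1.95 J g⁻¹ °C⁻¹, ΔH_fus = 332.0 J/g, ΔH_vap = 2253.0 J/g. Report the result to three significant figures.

q1 (heat ice -24.1→0.0 °C): 230.6 × 2.05 × 24.1 = 11393 J
q2 (melt at 0 °C): 230.6 × 332.0 = 76559 J
q3 (heat water 0.0→100.0 °C): 230.6 × 4.16 × 100.0 = 95930 J
q4 (vaporize at 100 °C): 230.6 × 2253.0 = 519542 J
q5 (heat steam 100.0→120.7 °C): 230.6 × 1.95 × 20.7 = 9308 J
Total: 11393 + 76559 + 95930 + 519542 + 9308 = 712732 J = 713 kJ

q = 713 kJ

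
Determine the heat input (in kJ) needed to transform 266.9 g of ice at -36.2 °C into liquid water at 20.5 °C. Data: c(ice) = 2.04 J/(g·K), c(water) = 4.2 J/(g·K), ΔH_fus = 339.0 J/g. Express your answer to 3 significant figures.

q1 (heat ice -36.2→0.0 °C): 266.9 × 2.04 × 36.2 = 19710 J
q2 (melt at 0 °C): 266.9 × 339.0 = 90479 J
q3 (heat water 0.0→20.5 °C): 266.9 × 4.2 × 20.5 = 22980 J
Total: 19710 + 90479 + 22980 = 133169 J = 133 kJ

q = 133 kJ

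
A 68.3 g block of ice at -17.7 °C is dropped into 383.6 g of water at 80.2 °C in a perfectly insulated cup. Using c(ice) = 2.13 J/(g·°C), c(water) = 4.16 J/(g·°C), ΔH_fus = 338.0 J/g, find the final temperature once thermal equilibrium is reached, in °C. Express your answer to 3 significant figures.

Heat to bring ice to 0 °C and melt it: q₁ = 68.3×2.13×17.7 + 68.3×338.0 = 25660 J
Heat the water can supply cooling to 0 °C: 383.6×4.16×80.2 = 127981 J > q₁, so all ice melts.
Energy balance: 383.6×4.16×(80.2 − T) = 25660 + 68.3×4.16×(T − 0)
1595.776(80.2 − T) = 25660 + 284.128 T
127981 − 25660 = 1879.904 T
T = 102321 / 1879.904 = 54.43 °C

T_f = 54.4 °C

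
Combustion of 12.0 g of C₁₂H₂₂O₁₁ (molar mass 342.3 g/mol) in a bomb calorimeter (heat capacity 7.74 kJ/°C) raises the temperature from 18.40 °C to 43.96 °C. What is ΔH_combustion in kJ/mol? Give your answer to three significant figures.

ΔH = -5640 kJ/mol

ΔT = 43.96 − 18.40 = 25.56 °C
q_cal = C_cal × ΔT = 7.74 × 25.56 = 197.8344 kJ
n = 12.0 / 342.3 = 0.03506 mol
q_rxn = −q_cal = -197.8344 kJ
ΔH = -197.8344 / 0.03506 = -5643 kJ/mol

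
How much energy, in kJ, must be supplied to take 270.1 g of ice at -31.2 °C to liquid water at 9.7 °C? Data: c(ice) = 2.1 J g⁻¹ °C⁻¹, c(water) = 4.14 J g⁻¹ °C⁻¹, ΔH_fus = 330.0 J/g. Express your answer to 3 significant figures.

q1 (heat ice -31.2→0.0 °C): 270.1 × 2.1 × 31.2 = 17697 J
q2 (melt at 0 °C): 270.1 × 330.0 = 89133 J
q3 (heat water 0.0→9.7 °C): 270.1 × 4.14 × 9.7 = 10847 J
Total: 17697 + 89133 + 10847 = 117677 J = 118 kJ

q = 118 kJ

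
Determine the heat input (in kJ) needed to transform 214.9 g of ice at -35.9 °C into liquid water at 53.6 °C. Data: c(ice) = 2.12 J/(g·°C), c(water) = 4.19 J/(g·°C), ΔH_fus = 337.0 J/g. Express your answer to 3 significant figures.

q = 137 kJ

q1 (heat ice -35.9→0.0 °C): 214.9 × 2.12 × 35.9 = 16356 J
q2 (melt at 0 °C): 214.9 × 337.0 = 72421 J
q3 (heat water 0.0→53.6 °C): 214.9 × 4.19 × 53.6 = 48263 J
Total: 16356 + 72421 + 48263 = 137040 J = 137 kJ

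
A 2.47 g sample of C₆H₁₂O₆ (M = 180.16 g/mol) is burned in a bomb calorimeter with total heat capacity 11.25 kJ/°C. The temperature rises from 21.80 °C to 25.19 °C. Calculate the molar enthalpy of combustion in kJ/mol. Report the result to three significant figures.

ΔH = -2780 kJ/mol

ΔT = 25.19 − 21.80 = 3.39 °C
q_cal = C_cal × ΔT = 11.25 × 3.39 = 38.1375 kJ
n = 2.47 / 180.16 = 0.01371 mol
q_rxn = −q_cal = -38.1375 kJ
ΔH = -38.1375 / 0.01371 = -2782 kJ/mol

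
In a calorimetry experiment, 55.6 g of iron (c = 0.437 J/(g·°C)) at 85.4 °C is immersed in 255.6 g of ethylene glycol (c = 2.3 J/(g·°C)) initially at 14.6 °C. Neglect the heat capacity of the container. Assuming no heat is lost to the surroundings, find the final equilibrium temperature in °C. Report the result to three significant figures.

Heat lost by iron = heat gained by ethylene glycol.
(55.6)(0.437)(85.4 − T) = (255.6)(2.3)(T − 14.6)
24.2972 (85.4 − T) = 587.88 (T − 14.6)
2075.0 − 24.2972 T = 587.88 T − 8583.0
10658.0 = 612.1772 T
T = 17.41 °C

T_f = 17.4 °C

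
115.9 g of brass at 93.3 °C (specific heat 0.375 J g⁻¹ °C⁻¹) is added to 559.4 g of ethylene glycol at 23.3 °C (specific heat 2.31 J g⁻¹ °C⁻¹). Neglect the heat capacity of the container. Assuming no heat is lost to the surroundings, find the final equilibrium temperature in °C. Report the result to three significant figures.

Heat lost by brass = heat gained by ethylene glycol.
(115.9)(0.375)(93.3 − T) = (559.4)(2.31)(T − 23.3)
43.4625 (93.3 − T) = 1292.214 (T − 23.3)
4055.1 − 43.4625 T = 1292.214 T − 30109
34164.1 = 1335.6765 T
T = 25.58 °C

T_f = 25.6 °C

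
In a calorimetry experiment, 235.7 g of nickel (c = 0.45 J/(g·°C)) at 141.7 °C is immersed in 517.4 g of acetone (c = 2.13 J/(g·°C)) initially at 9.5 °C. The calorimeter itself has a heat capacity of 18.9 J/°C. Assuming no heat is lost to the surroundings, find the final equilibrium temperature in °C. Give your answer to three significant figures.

T_f = 20.9 °C

Heat lost by nickel = heat gained by acetone + calorimeter.
(235.7)(0.45)(141.7 − T) = [(517.4)(2.13) + 18.9](T − 9.5)
106.065 (141.7 − T) = 1120.962 (T − 9.5)
15029 − 106.065 T = 1120.962 T − 10649
25678 = 1227.027 T
T = 20.93 °C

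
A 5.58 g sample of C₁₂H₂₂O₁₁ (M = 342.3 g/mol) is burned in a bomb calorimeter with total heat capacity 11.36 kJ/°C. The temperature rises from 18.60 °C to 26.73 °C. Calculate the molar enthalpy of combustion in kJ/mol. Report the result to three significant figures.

ΔH = -5670 kJ/mol

ΔT = 26.73 − 18.60 = 8.13 °C
q_cal = C_cal × ΔT = 11.36 × 8.13 = 92.3568 kJ
n = 5.58 / 342.3 = 0.01630 mol
q_rxn = −q_cal = -92.3568 kJ
ΔH = -92.3568 / 0.01630 = -5666 kJ/mol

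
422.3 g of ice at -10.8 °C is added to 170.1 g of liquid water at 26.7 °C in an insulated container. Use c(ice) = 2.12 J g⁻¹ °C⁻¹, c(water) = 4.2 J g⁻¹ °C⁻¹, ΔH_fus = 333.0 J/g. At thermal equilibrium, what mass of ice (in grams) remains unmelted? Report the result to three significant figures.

Heat to warm all ice to 0 °C: 422.3×2.12×10.8 = 9669.0 J
Heat released by water cooling to 0 °C: 170.1×4.2×26.7 = 19075 J
19075 J < 9669.0 + 422.3×333.0 = 150294.9 J, so not all ice melts; final T = 0 °C.
Heat left for melting: 19075 − 9669.0 = 9406.0 J
Mass melted = 9406.0 / 333.0 = 28.25 g
Ice remaining = 422.3 − 28.25 = 394.05 g

m_ice remaining = 394 g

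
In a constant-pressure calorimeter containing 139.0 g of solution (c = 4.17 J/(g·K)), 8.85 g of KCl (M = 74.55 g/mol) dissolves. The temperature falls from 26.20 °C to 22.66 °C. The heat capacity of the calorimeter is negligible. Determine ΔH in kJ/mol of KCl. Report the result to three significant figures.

ΔH = 17.3 kJ/mol

|ΔT| = |22.66 − 26.20| = 3.54 °C
|q_surr| = (139.0 × 4.17) × 3.54 = 579.63 × 3.54 = 2052 J
n(KCl) = 8.85 / 74.55 = 0.1187 mol
Temperature fell, so q_rxn = +|q_surr| = 2.052 kJ
ΔH = q_rxn / n = 17.29 kJ/mol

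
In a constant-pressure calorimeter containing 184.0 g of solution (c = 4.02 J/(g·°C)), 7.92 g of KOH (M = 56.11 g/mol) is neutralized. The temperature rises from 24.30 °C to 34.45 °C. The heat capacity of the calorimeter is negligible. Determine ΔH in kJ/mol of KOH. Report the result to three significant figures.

|ΔT| = |34.45 − 24.30| = 10.15 °C
|q_surr| = (184.0 × 4.02) × 10.15 = 739.68 × 10.15 = 7508 J
n(KOH) = 7.92 / 56.11 = 0.1412 mol
Temperature rose, so q_rxn = −|q_surr| = -7.508 kJ
ΔH = q_rxn / n = -53.17 kJ/mol

ΔH = -53.2 kJ/mol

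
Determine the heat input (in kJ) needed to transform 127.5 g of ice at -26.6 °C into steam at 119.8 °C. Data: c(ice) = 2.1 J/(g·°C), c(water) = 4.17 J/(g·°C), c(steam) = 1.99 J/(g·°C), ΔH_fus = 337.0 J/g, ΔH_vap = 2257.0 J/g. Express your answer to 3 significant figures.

q = 396 kJ

q1 (heat ice -26.6→0.0 °C): 127.5 × 2.1 × 26.6 = 7122 J
q2 (melt at 0 °C): 127.5 × 337.0 = 42968 J
q3 (heat water 0.0→100.0 °C): 127.5 × 4.17 × 100.0 = 53168 J
q4 (vaporize at 100 °C): 127.5 × 2257.0 = 287768 J
q5 (heat steam 100.0→119.8 °C): 127.5 × 1.99 × 19.8 = 5024 J
Total: 7122 + 42968 + 53168 + 287768 + 5024 = 396050 J = 396 kJ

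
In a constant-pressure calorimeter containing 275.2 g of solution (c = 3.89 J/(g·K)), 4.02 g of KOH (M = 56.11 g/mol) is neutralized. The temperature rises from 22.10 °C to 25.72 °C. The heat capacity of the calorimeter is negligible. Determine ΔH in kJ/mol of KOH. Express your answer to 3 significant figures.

|ΔT| = |25.72 − 22.10| = 3.62 °C
|q_surr| = (275.2 × 3.89) × 3.62 = 1070.528 × 3.62 = 3875 J
n(KOH) = 4.02 / 56.11 = 0.07164 mol
Temperature rose, so q_rxn = −|q_surr| = -3.875 kJ
ΔH = q_rxn / n = -54.09 kJ/mol

ΔH = -54.1 kJ/mol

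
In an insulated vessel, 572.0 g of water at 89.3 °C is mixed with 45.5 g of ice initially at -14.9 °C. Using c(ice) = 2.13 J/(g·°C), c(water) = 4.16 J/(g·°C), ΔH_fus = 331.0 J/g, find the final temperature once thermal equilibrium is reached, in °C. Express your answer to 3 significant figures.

Heat to bring ice to 0 °C and melt it: q₁ = 45.5×2.13×14.9 + 45.5×331.0 = 16505 J
Heat the water can supply cooling to 0 °C: 572.0×4.16×89.3 = 212491 J > q₁, so all ice melts.
Energy balance: 572.0×4.16×(89.3 − T) = 16505 + 45.5×4.16×(T − 0)
2379.52(89.3 − T) = 16505 + 189.28 T
212491 − 16505 = 2568.80 T
T = 195986 / 2568.80 = 76.29 °C

T_f = 76.3 °C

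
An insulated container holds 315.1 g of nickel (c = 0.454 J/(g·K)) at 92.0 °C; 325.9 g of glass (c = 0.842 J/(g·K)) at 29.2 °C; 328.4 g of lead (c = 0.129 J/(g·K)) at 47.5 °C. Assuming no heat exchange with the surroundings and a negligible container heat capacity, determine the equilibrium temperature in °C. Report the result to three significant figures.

Σ mᵢcᵢ(T − Tᵢ) = 0  ⇒  T = Σ mᵢcᵢTᵢ / Σ mᵢcᵢ
Σ mᵢcᵢ = 315.1×0.454 + 325.9×0.842 + 328.4×0.129 = 459.8268
Σ mᵢcᵢTᵢ = 143.0554×92.0 + 274.4078×29.2 + 42.3636×47.5 = 23186
T = 23186 / 459.8268 = 50.42 °C

T_f = 50.4 °C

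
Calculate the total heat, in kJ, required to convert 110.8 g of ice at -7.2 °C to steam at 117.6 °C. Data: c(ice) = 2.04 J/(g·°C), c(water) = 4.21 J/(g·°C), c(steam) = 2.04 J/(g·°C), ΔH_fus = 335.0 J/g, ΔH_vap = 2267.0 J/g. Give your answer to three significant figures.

q = 341 kJ

q1 (heat ice -7.2→0.0 °C): 110.8 × 2.04 × 7.2 = 1627 J
q2 (melt at 0 °C): 110.8 × 335.0 = 37118 J
q3 (heat water 0.0→100.0 °C): 110.8 × 4.21 × 100.0 = 46647 J
q4 (vaporize at 100 °C): 110.8 × 2267.0 = 251184 J
q5 (heat steam 100.0→117.6 °C): 110.8 × 2.04 × 17.6 = 3978 J
Total: 1627 + 37118 + 46647 + 251184 + 3978 = 340554 J = 341 kJ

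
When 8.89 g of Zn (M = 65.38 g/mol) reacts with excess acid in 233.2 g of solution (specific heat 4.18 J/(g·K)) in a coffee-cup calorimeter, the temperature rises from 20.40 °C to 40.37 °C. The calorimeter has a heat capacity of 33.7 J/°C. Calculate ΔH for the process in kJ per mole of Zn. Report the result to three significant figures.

|ΔT| = |40.37 − 20.40| = 19.97 °C
|q_surr| = (233.2 × 4.18 + 33.7) × 19.97 = 1008.476 × 19.97 = 20140 J
n(Zn) = 8.89 / 65.38 = 0.1360 mol
Temperature rose, so q_rxn = −|q_surr| = -20.14 kJ
ΔH = q_rxn / n = -148.1 kJ/mol

ΔH = -148 kJ/mol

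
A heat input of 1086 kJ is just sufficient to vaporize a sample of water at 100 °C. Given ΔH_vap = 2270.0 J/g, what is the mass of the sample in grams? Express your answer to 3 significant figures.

m = 478 g

m = q / ΔH_vap = 1086000 J / 2270.0 J/g = 478 g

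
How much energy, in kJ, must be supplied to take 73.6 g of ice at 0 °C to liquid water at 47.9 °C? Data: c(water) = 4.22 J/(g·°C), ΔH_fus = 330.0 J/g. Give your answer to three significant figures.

q1 (melt at 0 °C): 73.6 × 330.0 = 24288 J
q2 (heat water 0.0→47.9 °C): 73.6 × 4.22 × 47.9 = 14877 J
Total: 24288 + 14877 = 39165 J = 39.2 kJ

q = 39.2 kJ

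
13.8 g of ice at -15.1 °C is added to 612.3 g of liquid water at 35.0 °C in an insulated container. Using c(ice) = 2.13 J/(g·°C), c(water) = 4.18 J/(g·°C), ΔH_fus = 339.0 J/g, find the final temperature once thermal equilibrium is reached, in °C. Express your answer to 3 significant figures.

T_f = 32.3 °C

Heat to bring ice to 0 °C and melt it: q₁ = 13.8×2.13×15.1 + 13.8×339.0 = 5122.0 J
Heat the water can supply cooling to 0 °C: 612.3×4.18×35.0 = 89579.5 J > q₁, so all ice melts.
Energy balance: 612.3×4.18×(35.0 − T) = 5122.0 + 13.8×4.18×(T − 0)
2559.414(35.0 − T) = 5122.0 + 57.684 T
89579.5 − 5122.0 = 2617.098 T
T = 84457.5 / 2617.098 = 32.27 °C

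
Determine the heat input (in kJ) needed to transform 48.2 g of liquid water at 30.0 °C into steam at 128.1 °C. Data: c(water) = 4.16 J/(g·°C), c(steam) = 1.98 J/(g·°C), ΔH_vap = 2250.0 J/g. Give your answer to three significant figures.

q = 125 kJ

q1 (heat water 30.0→100.0 °C): 48.2 × 4.16 × 70.0 = 14036 J
q2 (vaporize at 100 °C): 48.2 × 2250.0 = 108450 J
q3 (heat steam 100.0→128.1 °C): 48.2 × 1.98 × 28.1 = 2682 J
Total: 14036 + 108450 + 2682 = 125168 J = 125 kJ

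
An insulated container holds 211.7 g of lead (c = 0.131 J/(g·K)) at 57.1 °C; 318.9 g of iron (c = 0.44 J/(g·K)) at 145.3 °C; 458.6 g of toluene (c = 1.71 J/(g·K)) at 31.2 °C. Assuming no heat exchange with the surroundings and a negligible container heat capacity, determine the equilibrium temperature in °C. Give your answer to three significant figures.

T_f = 48.8 °C

Σ mᵢcᵢ(T − Tᵢ) = 0  ⇒  T = Σ mᵢcᵢTᵢ / Σ mᵢcᵢ
Σ mᵢcᵢ = 211.7×0.131 + 318.9×0.44 + 458.6×1.71 = 952.2547
Σ mᵢcᵢTᵢ = 27.7327×57.1 + 140.316×145.3 + 784.206×31.2 = 46439
T = 46439 / 952.2547 = 48.77 °C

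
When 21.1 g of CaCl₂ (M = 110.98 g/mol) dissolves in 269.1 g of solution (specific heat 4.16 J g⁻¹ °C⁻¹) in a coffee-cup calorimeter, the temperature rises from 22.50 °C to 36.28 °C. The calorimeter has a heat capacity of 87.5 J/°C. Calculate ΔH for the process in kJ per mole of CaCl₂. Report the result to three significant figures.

|ΔT| = |36.28 − 22.50| = 13.78 °C
|q_surr| = (269.1 × 4.16 + 87.5) × 13.78 = 1206.956 × 13.78 = 16630 J
n(CaCl₂) = 21.1 / 110.98 = 0.1901 mol
Temperature rose, so q_rxn = −|q_surr| = -16.63 kJ
ΔH = q_rxn / n = -87.48 kJ/mol

ΔH = -87.5 kJ/mol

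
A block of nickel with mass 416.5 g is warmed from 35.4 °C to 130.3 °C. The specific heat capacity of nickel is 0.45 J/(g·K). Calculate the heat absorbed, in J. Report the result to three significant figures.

q = m c ΔT = 416.5 × 0.45 × (130.3 − 35.4)
q = 416.5 × 0.45 × 94.9 = 17790 J

q = 17800 J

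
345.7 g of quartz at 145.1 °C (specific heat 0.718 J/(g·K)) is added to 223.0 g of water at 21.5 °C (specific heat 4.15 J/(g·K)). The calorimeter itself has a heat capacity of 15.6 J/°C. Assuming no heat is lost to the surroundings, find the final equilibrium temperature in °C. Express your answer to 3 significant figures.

Heat lost by quartz = heat gained by water + calorimeter.
(345.7)(0.718)(145.1 − T) = [(223.0)(4.15) + 15.6](T − 21.5)
248.2126 (145.1 − T) = 941.05 (T − 21.5)
36016 − 248.2126 T = 941.05 T − 20233
56249 = 1189.2626 T
T = 47.30 °C

T_f = 47.3 °C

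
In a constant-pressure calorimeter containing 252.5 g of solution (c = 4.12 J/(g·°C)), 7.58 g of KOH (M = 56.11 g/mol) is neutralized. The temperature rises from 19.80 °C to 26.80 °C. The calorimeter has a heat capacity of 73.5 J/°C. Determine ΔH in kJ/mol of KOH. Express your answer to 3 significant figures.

ΔH = -57.7 kJ/mol

|ΔT| = |26.80 − 19.80| = 7.00 °C
|q_surr| = (252.5 × 4.12 + 73.5) × 7.00 = 1113.8 × 7.00 = 7797 J
n(KOH) = 7.58 / 56.11 = 0.1351 mol
Temperature rose, so q_rxn = −|q_surr| = -7.797 kJ
ΔH = q_rxn / n = -57.71 kJ/mol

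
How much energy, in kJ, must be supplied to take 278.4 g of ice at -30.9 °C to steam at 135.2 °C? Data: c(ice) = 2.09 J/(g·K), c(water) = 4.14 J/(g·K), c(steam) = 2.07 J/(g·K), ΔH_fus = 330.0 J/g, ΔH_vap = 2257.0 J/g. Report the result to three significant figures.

q = 874 kJ

q1 (heat ice -30.9→0.0 °C): 278.4 × 2.09 × 30.9 = 17979 J
q2 (melt at 0 °C): 278.4 × 330.0 = 91872 J
q3 (heat water 0.0→100.0 °C): 278.4 × 4.14 × 100.0 = 115258 J
q4 (vaporize at 100 °C): 278.4 × 2257.0 = 628349 J
q5 (heat steam 100.0→135.2 °C): 278.4 × 2.07 × 35.2 = 20285 J
Total: 17979 + 91872 + 115258 + 628349 + 20285 = 873743 J = 874 kJ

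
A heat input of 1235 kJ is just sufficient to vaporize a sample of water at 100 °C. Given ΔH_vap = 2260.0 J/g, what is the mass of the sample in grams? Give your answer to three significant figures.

m = q / ΔH_vap = 1235000 J / 2260.0 J/g = 546 g

m = 546 g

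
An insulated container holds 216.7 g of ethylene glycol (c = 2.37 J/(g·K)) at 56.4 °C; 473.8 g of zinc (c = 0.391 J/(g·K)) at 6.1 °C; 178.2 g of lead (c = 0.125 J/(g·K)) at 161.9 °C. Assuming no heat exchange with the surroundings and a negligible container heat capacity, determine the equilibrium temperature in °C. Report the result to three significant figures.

Σ mᵢcᵢ(T − Tᵢ) = 0  ⇒  T = Σ mᵢcᵢTᵢ / Σ mᵢcᵢ
Σ mᵢcᵢ = 216.7×2.37 + 473.8×0.391 + 178.2×0.125 = 721.1098
Σ mᵢcᵢTᵢ = 513.579×56.4 + 185.2558×6.1 + 22.275×161.9 = 33702
T = 33702 / 721.1098 = 46.74 °C

T_f = 46.7 °C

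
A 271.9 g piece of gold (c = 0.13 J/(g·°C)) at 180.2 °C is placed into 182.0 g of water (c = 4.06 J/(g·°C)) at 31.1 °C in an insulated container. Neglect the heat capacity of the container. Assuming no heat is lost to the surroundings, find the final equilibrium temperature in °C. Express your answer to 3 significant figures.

T_f = 37.9 °C

Heat lost by gold = heat gained by water.
(271.9)(0.13)(180.2 − T) = (182.0)(4.06)(T − 31.1)
35.347 (180.2 − T) = 738.92 (T − 31.1)
6369.5 − 35.347 T = 738.92 T − 22980
29349.5 = 774.267 T
T = 37.91 °C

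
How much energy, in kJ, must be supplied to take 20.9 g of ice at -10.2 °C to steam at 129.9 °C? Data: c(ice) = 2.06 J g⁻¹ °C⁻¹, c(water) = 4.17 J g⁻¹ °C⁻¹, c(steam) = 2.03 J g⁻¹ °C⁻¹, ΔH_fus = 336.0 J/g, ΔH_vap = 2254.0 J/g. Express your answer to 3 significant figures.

q1 (heat ice -10.2→0.0 °C): 20.9 × 2.06 × 10.2 = 439 J
q2 (melt at 0 °C): 20.9 × 336.0 = 7022 J
q3 (heat water 0.0→100.0 °C): 20.9 × 4.17 × 100.0 = 8715 J
q4 (vaporize at 100 °C): 20.9 × 2254.0 = 47109 J
q5 (heat steam 100.0→129.9 °C): 20.9 × 2.03 × 29.9 = 1269 J
Total: 439 + 7022 + 8715 + 47109 + 1269 = 64554 J = 64.6 kJ

q = 64.6 kJ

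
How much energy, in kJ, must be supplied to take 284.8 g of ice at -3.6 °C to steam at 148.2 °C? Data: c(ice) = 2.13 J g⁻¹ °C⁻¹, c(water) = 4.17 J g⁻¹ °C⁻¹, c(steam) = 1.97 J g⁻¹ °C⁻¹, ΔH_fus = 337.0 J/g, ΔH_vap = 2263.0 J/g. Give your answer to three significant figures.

q = 888 kJ

q1 (heat ice -3.6→0.0 °C): 284.8 × 2.13 × 3.6 = 2184 J
q2 (melt at 0 °C): 284.8 × 337.0 = 95978 J
q3 (heat water 0.0→100.0 °C): 284.8 × 4.17 × 100.0 = 118762 J
q4 (vaporize at 100 °C): 284.8 × 2263.0 = 644502 J
q5 (heat steam 100.0→148.2 °C): 284.8 × 1.97 × 48.2 = 27043 J
Total: 2184 + 95978 + 118762 + 644502 + 27043 = 888469 J = 888 kJ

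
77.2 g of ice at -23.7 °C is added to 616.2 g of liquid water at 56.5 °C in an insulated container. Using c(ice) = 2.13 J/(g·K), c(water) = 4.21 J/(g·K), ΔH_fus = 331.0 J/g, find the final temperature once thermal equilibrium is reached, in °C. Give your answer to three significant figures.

T_f = 40.1 °C

Heat to bring ice to 0 °C and melt it: q₁ = 77.2×2.13×23.7 + 77.2×331.0 = 29450 J
Heat the water can supply cooling to 0 °C: 616.2×4.21×56.5 = 146572 J > q₁, so all ice melts.
Energy balance: 616.2×4.21×(56.5 − T) = 29450 + 77.2×4.21×(T − 0)
2594.202(56.5 − T) = 29450 + 325.012 T
146572 − 29450 = 2919.214 T
T = 117122 / 2919.214 = 40.12 °C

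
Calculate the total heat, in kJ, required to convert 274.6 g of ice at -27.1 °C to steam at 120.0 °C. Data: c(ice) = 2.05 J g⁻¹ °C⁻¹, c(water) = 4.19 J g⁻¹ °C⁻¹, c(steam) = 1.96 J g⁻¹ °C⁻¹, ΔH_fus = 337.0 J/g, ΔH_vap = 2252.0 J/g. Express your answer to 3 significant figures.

q1 (heat ice -27.1→0.0 °C): 274.6 × 2.05 × 27.1 = 15255 J
q2 (melt at 0 °C): 274.6 × 337.0 = 92540 J
q3 (heat water 0.0→100.0 °C): 274.6 × 4.19 × 100.0 = 115057 J
q4 (vaporize at 100 °C): 274.6 × 2252.0 = 618399 J
q5 (heat steam 100.0→120.0 °C): 274.6 × 1.96 × 20.0 = 10764 J
Total: 15255 + 92540 + 115057 + 618399 + 10764 = 852015 J = 852 kJ

q = 852 kJ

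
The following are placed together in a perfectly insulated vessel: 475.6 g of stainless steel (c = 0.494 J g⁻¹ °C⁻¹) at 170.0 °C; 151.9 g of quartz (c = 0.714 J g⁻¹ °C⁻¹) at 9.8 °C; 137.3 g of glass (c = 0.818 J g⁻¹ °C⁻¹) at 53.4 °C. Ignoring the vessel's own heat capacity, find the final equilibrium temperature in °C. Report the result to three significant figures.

Σ mᵢcᵢ(T − Tᵢ) = 0  ⇒  T = Σ mᵢcᵢTᵢ / Σ mᵢcᵢ
Σ mᵢcᵢ = 475.6×0.494 + 151.9×0.714 + 137.3×0.818 = 455.7144
Σ mᵢcᵢTᵢ = 234.9464×170.0 + 108.4566×9.8 + 112.3114×53.4 = 47001
T = 47001 / 455.7144 = 103.1 °C

T_f = 103 °C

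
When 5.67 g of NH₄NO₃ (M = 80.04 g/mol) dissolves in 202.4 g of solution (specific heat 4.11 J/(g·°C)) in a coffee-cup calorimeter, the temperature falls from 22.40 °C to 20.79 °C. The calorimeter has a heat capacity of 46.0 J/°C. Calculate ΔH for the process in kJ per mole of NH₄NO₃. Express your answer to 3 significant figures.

|ΔT| = |20.79 − 22.40| = 1.61 °C
|q_surr| = (202.4 × 4.11 + 46.0) × 1.61 = 877.864 × 1.61 = 1413.4 J
n(NH₄NO₃) = 5.67 / 80.04 = 0.070840 mol
Temperature fell, so q_rxn = +|q_surr| = 1.4134 kJ
ΔH = q_rxn / n = 19.95 kJ/mol

ΔH = 20.0 kJ/mol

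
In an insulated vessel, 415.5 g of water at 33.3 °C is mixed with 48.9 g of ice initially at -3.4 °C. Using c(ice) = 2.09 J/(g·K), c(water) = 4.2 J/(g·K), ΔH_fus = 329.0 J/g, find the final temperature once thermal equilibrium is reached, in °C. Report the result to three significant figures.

Heat to bring ice to 0 °C and melt it: q₁ = 48.9×2.09×3.4 + 48.9×329.0 = 16436 J
Heat the water can supply cooling to 0 °C: 415.5×4.2×33.3 = 58111.8 J > q₁, so all ice melts.
Energy balance: 415.5×4.2×(33.3 − T) = 16436 + 48.9×4.2×(T − 0)
1745.1(33.3 − T) = 16436 + 205.38 T
58111.8 − 16436 = 1950.48 T
T = 41675.8 / 1950.48 = 21.37 °C

T_f = 21.4 °C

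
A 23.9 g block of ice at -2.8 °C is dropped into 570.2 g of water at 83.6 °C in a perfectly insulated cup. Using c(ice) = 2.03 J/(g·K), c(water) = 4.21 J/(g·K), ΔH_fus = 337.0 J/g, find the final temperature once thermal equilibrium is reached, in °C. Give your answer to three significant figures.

Heat to bring ice to 0 °C and melt it: q₁ = 23.9×2.03×2.8 + 23.9×337.0 = 8190.1 J
Heat the water can supply cooling to 0 °C: 570.2×4.21×83.6 = 200685 J > q₁, so all ice melts.
Energy balance: 570.2×4.21×(83.6 − T) = 8190.1 + 23.9×4.21×(T − 0)
2400.542(83.6 − T) = 8190.1 + 100.619 T
200685 − 8190.1 = 2501.161 T
T = 192494.9 / 2501.161 = 76.96 °C

T_f = 77.0 °C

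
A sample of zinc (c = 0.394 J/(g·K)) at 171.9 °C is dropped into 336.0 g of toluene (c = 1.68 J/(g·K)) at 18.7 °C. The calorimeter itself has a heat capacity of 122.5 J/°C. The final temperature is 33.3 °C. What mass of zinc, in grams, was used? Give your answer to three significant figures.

m = 184 g

q_gained = (336.0 × 1.68 + 122.5) × (33.3 − 18.7) = 10030 J
q_lost = m × 0.394 × (171.9 − 33.3) = 54.6084 m
m = 10030 / 54.6084 = 184 g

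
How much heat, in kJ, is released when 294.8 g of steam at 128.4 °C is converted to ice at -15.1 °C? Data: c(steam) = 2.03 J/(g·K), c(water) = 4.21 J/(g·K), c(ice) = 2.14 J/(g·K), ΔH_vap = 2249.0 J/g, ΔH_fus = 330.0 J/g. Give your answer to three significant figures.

q1 (cool steam 128.4→100 °C): 294.8 × 2.03 × 28.4 = 16996 J
q2 (condense at 100 °C): 294.8 × 2249.0 = 663005 J
q3 (cool water 100→0 °C): 294.8 × 4.21 × 100.0 = 124111 J
q4 (freeze at 0 °C): 294.8 × 330.0 = 97284 J
q5 (cool ice 0→-15.1 °C): 294.8 × 2.14 × 15.1 = 9526 J
Total: 16996 + 663005 + 124111 + 97284 + 9526 = 910922 J = 911 kJ

q = 911 kJ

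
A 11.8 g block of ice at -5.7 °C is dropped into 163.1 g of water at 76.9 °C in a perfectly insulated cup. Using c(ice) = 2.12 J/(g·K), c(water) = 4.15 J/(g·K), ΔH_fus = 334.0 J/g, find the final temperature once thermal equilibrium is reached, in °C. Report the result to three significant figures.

Heat to bring ice to 0 °C and melt it: q₁ = 11.8×2.12×5.7 + 11.8×334.0 = 4083.8 J
Heat the water can supply cooling to 0 °C: 163.1×4.15×76.9 = 52050.9 J > q₁, so all ice melts.
Energy balance: 163.1×4.15×(76.9 − T) = 4083.8 + 11.8×4.15×(T − 0)
676.865(76.9 − T) = 4083.8 + 48.97 T
52050.9 − 4083.8 = 725.835 T
T = 47967.1 / 725.835 = 66.09 °C

T_f = 66.1 °C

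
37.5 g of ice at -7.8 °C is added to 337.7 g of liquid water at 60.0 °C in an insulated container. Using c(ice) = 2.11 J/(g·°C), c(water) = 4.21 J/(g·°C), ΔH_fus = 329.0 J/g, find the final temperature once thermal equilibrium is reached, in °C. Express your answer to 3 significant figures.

T_f = 45.8 °C

Heat to bring ice to 0 °C and melt it: q₁ = 37.5×2.11×7.8 + 37.5×329.0 = 12955 J
Heat the water can supply cooling to 0 °C: 337.7×4.21×60.0 = 85303.0 J > q₁, so all ice melts.
Energy balance: 337.7×4.21×(60.0 − T) = 12955 + 37.5×4.21×(T − 0)
1421.717(60.0 − T) = 12955 + 157.875 T
85303.0 − 12955 = 1579.592 T
T = 72348.0 / 1579.592 = 45.80 °C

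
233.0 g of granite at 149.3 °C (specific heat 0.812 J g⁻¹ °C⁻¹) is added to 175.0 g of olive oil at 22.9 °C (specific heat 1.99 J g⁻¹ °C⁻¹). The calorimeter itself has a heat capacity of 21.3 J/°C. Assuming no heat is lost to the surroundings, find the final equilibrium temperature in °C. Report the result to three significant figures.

T_f = 65.7 °C

Heat lost by granite = heat gained by olive oil + calorimeter.
(233.0)(0.812)(149.3 − T) = [(175.0)(1.99) + 21.3](T − 22.9)
189.196 (149.3 − T) = 369.55 (T − 22.9)
28247 − 189.196 T = 369.55 T − 8462.7
36709.7 = 558.746 T
T = 65.70 °C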